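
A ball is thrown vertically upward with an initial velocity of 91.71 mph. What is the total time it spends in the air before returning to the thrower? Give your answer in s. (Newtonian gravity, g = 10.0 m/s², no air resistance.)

v₀ = 91.71 mph × 0.44704 = 40.998 m/s
t_total = 2 × v₀ / g = 2 × 40.998 / 10.0 = 8.2 s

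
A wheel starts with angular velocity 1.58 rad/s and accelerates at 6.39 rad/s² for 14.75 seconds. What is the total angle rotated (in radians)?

θ = ω₀t + ½αt² = 1.58×14.75 + ½×6.39×14.75² = 718.42 rad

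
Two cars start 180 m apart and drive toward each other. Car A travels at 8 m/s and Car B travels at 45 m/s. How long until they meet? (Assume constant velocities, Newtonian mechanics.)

Combined speed: v_combined = 8 + 45 = 53 m/s
Time to meet: t = d/v_combined = 180/53 = 3.4 s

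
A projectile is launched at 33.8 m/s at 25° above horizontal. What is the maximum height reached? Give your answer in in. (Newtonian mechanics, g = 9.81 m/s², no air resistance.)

H = v₀² × sin²(θ) / (2g) = 33.8² × sin(25°)² / (2 × 9.81) = 1142.44 × 0.178606 / 19.62 = 10.3999 m
H = 10.3999 m / 0.0254 = 409.4 in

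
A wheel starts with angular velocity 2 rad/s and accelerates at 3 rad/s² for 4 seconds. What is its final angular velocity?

ω = ω₀ + αt = 2 + 3 × 4 = 14 rad/s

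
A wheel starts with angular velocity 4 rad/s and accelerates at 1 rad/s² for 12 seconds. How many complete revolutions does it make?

θ = ω₀t + ½αt² = 4×12 + ½×1×12² = 120.0 rad
Total revolutions = θ/(2π) = 120.0/(2π) = 19.1
Complete revolutions = ⌊19.1⌋ = 19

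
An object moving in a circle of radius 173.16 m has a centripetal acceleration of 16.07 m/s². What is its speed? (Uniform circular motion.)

v = √(a_c × r) = √(16.07 × 173.16) = 52.75 m/s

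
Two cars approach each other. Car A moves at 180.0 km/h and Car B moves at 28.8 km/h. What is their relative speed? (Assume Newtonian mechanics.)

v_rel = v_A + v_B = 180.0 + 28.8 = 208.8 km/h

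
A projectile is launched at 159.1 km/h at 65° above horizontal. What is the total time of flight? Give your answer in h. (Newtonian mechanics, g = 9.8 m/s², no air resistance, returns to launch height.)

v₀ = 159.1 km/h × 0.2777777777777778 = 44.1944 m/s
T = 2 × v₀ × sin(θ) / g = 2 × 44.1944 × sin(65°) / 9.8 = 2 × 44.1944 × 0.906308 / 9.8 = 8.17423 s
T = 8.17423 s / 3600.0 = 0.002271 h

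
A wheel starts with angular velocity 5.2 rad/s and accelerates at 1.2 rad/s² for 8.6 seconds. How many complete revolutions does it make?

θ = ω₀t + ½αt² = 5.2×8.6 + ½×1.2×8.6² = 89.096 rad
Total revolutions = θ/(2π) = 89.096/(2π) = 14.18
Complete revolutions = ⌊14.18⌋ = 14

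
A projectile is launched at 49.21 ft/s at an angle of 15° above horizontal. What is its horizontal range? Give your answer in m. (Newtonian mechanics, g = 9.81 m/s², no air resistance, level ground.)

v₀ = 49.21 ft/s × 0.3048 = 14.9992 m/s
R = v₀² × sin(2θ) / g = 14.9992² × sin(2 × 15°) / 9.81 = 224.976 × 0.5 / 9.81 = 11.47 m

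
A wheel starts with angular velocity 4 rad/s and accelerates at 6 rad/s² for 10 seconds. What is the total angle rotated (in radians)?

θ = ω₀t + ½αt² = 4×10 + ½×6×10² = 340.0 rad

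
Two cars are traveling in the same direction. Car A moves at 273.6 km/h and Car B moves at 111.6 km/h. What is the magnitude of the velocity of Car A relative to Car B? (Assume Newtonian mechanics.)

v_rel = |v_A - v_B| = |273.6 - 111.6| = 162.0 km/h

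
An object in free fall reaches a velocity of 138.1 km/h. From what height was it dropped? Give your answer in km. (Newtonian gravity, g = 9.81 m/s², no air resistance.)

v = 138.1 km/h × 0.2777777777777778 = 38.3611 m/s
h = v² / (2g) = 38.3611² / (2 × 9.81) = 75.0038 m
h = 75.0038 m / 1000.0 = 0.075 km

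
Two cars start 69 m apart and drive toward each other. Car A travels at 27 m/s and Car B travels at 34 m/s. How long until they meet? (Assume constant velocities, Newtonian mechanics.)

Combined speed: v_combined = 27 + 34 = 61 m/s
Time to meet: t = d/v_combined = 69/61 = 1.13 s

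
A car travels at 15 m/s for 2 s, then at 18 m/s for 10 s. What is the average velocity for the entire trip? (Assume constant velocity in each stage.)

d₁ = v₁t₁ = 15 × 2 = 30 m
d₂ = v₂t₂ = 18 × 10 = 180 m
d_total = 210 m, t_total = 12 s
v_avg = d_total/t_total = 210/12 = 17.5 m/s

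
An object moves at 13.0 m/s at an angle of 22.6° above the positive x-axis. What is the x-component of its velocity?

vₓ = v cos(θ) = 13.0 × cos(22.6°) = 12.0 m/s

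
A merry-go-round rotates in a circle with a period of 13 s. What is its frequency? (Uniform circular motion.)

f = 1/T = 1/13 = 0.0769 Hz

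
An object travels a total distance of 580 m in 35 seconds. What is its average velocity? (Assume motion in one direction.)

v_avg = Δd / Δt = 580 / 35 = 16.57 m/s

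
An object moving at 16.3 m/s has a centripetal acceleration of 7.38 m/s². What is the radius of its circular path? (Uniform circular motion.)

r = v²/a_c = 16.3²/7.38 = 36.0 m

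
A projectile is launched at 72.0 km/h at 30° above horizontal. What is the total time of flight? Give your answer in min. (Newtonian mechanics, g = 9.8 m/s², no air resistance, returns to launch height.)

v₀ = 72.0 km/h × 0.2777777777777778 = 20.0 m/s
T = 2 × v₀ × sin(θ) / g = 2 × 20.0 × sin(30°) / 9.8 = 2 × 20.0 × 0.5 / 9.8 = 2.04082 s
T = 2.04082 s / 60.0 = 0.03401 min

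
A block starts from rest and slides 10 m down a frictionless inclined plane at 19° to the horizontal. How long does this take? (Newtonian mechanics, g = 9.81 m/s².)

a = g sin(θ) = 9.81 × sin(19°) = 3.1938 m/s²
t = √(2d/a) = √(2 × 10 / 3.1938) = 2.5 s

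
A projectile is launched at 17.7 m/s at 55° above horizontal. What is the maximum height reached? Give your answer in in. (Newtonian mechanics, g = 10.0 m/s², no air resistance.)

H = v₀² × sin²(θ) / (2g) = 17.7² × sin(55°)² / (2 × 10.0) = 313.29 × 0.67101 / 20.0 = 10.511 m
H = 10.511 m / 0.0254 = 413.8 in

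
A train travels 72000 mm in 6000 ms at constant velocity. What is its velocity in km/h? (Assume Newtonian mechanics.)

d = 72000 mm × 0.001 = 72.0 m
t = 6000 ms × 0.001 = 6.0 s
v = d / t = 72.0 / 6.0 = 12.0 m/s
v = 12.0 m/s / 0.2777777777777778 = 43.2 km/h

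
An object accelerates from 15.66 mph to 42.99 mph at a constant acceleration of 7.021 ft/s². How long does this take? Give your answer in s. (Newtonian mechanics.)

v₀ = 15.66 mph × 0.44704 = 7.00065 m/s
v = 42.99 mph × 0.44704 = 19.2182 m/s
a = 7.021 ft/s² × 0.3048 = 2.14 m/s²
t = (v - v₀) / a = (19.2182 - 7.00065) / 2.14 = 5.709 s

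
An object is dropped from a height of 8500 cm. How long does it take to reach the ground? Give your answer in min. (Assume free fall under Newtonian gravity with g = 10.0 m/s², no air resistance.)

h = 8500 cm × 0.01 = 85.0 m
t = √(2h/g) = √(2 × 85.0 / 10.0) = 4.12311 s
t = 4.12311 s / 60.0 = 0.06872 min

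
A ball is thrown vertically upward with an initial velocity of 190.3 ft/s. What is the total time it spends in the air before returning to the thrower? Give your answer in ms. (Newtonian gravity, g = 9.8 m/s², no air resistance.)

v₀ = 190.3 ft/s × 0.3048 = 58.0034 m/s
t_total = 2 × v₀ / g = 2 × 58.0034 / 9.8 = 11.8374 s
t_total = 11.8374 s / 0.001 = 11840 ms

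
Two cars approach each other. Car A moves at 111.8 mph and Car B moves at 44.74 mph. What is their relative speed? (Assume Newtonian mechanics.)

v_rel = v_A + v_B = 111.8 + 44.74 = 156.54 mph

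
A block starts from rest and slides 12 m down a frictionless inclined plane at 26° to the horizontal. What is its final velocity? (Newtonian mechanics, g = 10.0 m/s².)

a = g sin(θ) = 10.0 × sin(26°) = 4.3837 m/s²
v = √(2ad) = √(2 × 4.3837 × 12) = 10.26 m/s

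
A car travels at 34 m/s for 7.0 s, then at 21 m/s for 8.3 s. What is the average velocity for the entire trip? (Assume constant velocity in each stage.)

d₁ = v₁t₁ = 34 × 7.0 = 238.0 m
d₂ = v₂t₂ = 21 × 8.3 = 174.3 m
d_total = 412.3 m, t_total = 15.3 s
v_avg = d_total/t_total = 412.3/15.3 = 26.95 m/s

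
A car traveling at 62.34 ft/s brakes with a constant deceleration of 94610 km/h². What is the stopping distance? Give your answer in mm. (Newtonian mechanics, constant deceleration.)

v₀ = 62.34 ft/s × 0.3048 = 19.0012 m/s
a = 94610 km/h² × 7.716049382716049e-05 = 7.30015 m/s²
d = v₀² / (2a) = 19.0012² / (2 × 7.30015) = 361.046 / 14.6003 = 24.7287 m
d = 24.7287 m / 0.001 = 24730 mm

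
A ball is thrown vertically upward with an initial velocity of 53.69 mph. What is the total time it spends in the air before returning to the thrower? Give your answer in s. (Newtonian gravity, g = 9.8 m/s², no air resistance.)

v₀ = 53.69 mph × 0.44704 = 24.0016 m/s
t_total = 2 × v₀ / g = 2 × 24.0016 / 9.8 = 4.898 s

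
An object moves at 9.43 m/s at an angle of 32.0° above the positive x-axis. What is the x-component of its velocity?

vₓ = v cos(θ) = 9.43 × cos(32.0°) = 8.0 m/s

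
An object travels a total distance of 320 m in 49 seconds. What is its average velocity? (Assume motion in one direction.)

v_avg = Δd / Δt = 320 / 49 = 6.53 m/s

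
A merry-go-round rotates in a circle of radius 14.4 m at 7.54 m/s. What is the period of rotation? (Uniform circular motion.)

T = 2πr/v = 2π×14.4/7.54 = 12.0 s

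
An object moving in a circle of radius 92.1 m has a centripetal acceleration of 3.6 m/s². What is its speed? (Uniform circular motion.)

v = √(a_c × r) = √(3.6 × 92.1) = 18.21 m/s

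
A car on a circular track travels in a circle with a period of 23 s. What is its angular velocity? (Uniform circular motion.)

ω = 2π/T = 2π/23 = 0.2732 rad/s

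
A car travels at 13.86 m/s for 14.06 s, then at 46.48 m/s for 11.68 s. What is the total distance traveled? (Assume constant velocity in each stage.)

d₁ = v₁t₁ = 13.86 × 14.06 = 194.8716 m
d₂ = v₂t₂ = 46.48 × 11.68 = 542.8864 m
d_total = 194.8716 + 542.8864 = 737.76 m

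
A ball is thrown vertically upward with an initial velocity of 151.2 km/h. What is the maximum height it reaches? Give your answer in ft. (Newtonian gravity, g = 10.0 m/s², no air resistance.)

v₀ = 151.2 km/h × 0.2777777777777778 = 42.0 m/s
h_max = v₀² / (2g) = 42.0² / (2 × 10.0) = 1764.0 / 20.0 = 88.2 m
h_max = 88.2 m / 0.3048 = 289.4 ft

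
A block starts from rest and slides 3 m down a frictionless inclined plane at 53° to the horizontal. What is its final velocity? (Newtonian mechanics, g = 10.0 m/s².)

a = g sin(θ) = 10.0 × sin(53°) = 7.9864 m/s²
v = √(2ad) = √(2 × 7.9864 × 3) = 6.92 m/s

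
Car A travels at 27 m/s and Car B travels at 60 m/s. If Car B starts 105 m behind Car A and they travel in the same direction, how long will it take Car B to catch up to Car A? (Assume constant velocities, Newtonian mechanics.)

Relative speed: v_rel = 60 - 27 = 33 m/s
Time to catch: t = d₀/v_rel = 105/33 = 3.18 s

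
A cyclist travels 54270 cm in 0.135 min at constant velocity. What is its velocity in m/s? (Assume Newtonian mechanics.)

d = 54270 cm × 0.01 = 542.7 m
t = 0.135 min × 60.0 = 8.1 s
v = d / t = 542.7 / 8.1 = 67.0 m/s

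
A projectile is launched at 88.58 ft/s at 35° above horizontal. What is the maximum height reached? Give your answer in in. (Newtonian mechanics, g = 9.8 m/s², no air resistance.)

v₀ = 88.58 ft/s × 0.3048 = 26.9992 m/s
H = v₀² × sin²(θ) / (2g) = 26.9992² × sin(35°)² / (2 × 9.8) = 728.957 × 0.32899 / 19.6 = 12.2357 m
H = 12.2357 m / 0.0254 = 481.7 in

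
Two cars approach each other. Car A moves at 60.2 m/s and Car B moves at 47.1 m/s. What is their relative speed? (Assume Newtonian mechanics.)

v_rel = v_A + v_B = 60.2 + 47.1 = 107.3 m/s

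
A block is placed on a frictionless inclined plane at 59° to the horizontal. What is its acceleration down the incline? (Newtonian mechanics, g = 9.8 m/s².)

a = g sin(θ) = 9.8 × sin(59°) = 9.8 × 0.8572 = 8.4 m/s²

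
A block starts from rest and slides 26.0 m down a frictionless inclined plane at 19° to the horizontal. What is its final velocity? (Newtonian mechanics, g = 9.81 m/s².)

a = g sin(θ) = 9.81 × sin(19°) = 3.1938 m/s²
v = √(2ad) = √(2 × 3.1938 × 26.0) = 12.89 m/s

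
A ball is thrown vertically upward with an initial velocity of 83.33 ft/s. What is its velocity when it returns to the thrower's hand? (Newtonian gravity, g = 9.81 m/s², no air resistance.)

By conservation of energy (no air resistance), the ball returns to the throw height with the same speed as launch, but directed downward.
|v_ground| = v₀ = 83.33 ft/s
v_ground = 83.33 ft/s (downward)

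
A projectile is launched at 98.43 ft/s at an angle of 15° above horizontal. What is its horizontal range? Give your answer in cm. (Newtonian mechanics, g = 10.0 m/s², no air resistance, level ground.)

v₀ = 98.43 ft/s × 0.3048 = 30.0015 m/s
R = v₀² × sin(2θ) / g = 30.0015² × sin(2 × 15°) / 10.0 = 900.09 × 0.5 / 10.0 = 45.0045 m
R = 45.0045 m / 0.01 = 4500 cm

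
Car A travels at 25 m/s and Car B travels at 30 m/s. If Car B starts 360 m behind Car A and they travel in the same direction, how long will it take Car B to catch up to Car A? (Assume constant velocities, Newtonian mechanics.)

Relative speed: v_rel = 30 - 25 = 5 m/s
Time to catch: t = d₀/v_rel = 360/5 = 72.0 s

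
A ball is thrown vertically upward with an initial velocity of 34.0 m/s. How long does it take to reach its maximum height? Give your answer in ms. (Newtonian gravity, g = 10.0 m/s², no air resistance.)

t_up = v₀ / g = 34.0 / 10.0 = 3.4 s
t_up = 3.4 s / 0.001 = 3400 ms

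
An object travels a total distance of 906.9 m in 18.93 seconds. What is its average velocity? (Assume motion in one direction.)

v_avg = Δd / Δt = 906.9 / 18.93 = 47.91 m/s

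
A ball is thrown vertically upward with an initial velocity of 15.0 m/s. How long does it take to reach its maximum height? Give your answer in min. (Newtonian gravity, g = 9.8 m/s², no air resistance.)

t_up = v₀ / g = 15.0 / 9.8 = 1.53061 s
t_up = 1.53061 s / 60.0 = 0.02551 min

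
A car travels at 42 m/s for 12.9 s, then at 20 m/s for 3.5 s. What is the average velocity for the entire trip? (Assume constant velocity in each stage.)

d₁ = v₁t₁ = 42 × 12.9 = 541.8 m
d₂ = v₂t₂ = 20 × 3.5 = 70.0 m
d_total = 611.8 m, t_total = 16.4 s
v_avg = d_total/t_total = 611.8/16.4 = 37.3 m/s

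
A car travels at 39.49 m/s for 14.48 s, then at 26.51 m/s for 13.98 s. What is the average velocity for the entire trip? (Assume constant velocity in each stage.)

d₁ = v₁t₁ = 39.49 × 14.48 = 571.8152 m
d₂ = v₂t₂ = 26.51 × 13.98 = 370.6098 m
d_total = 942.425 m, t_total = 28.46 s
v_avg = d_total/t_total = 942.425/28.46 = 33.11 m/s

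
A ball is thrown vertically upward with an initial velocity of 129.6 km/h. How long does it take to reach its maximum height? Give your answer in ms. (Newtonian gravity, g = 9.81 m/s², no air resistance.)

v₀ = 129.6 km/h × 0.2777777777777778 = 36.0 m/s
t_up = v₀ / g = 36.0 / 9.81 = 3.66972 s
t_up = 3.66972 s / 0.001 = 3670 ms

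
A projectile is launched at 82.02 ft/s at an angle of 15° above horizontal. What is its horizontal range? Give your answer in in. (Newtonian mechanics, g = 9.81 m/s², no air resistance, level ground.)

v₀ = 82.02 ft/s × 0.3048 = 24.9997 m/s
R = v₀² × sin(2θ) / g = 24.9997² × sin(2 × 15°) / 9.81 = 624.985 × 0.5 / 9.81 = 31.8545 m
R = 31.8545 m / 0.0254 = 1254 in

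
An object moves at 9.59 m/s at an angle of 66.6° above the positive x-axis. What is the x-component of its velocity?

vₓ = v cos(θ) = 9.59 × cos(66.6°) = 3.81 m/s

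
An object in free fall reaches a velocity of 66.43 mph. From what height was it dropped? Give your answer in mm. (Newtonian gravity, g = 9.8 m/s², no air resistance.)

v = 66.43 mph × 0.44704 = 29.6969 m/s
h = v² / (2g) = 29.6969² / (2 × 9.8) = 44.9952 m
h = 44.9952 m / 0.001 = 45000 mm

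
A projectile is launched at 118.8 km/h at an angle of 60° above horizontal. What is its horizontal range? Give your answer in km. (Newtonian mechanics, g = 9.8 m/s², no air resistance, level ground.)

v₀ = 118.8 km/h × 0.2777777777777778 = 33.0 m/s
R = v₀² × sin(2θ) / g = 33.0² × sin(2 × 60°) / 9.8 = 1089.0 × 0.866025 / 9.8 = 96.2348 m
R = 96.2348 m / 1000.0 = 0.09623 km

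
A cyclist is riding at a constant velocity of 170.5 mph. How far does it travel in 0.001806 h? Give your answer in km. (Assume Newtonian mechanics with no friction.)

v = 170.5 mph × 0.44704 = 76.2203 m/s
t = 0.001806 h × 3600.0 = 6.5016 s
d = v × t = 76.2203 × 6.5016 = 495.554 m
d = 495.554 m / 1000.0 = 0.4956 km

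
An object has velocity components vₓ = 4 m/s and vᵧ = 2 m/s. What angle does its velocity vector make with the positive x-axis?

θ = arctan(vᵧ/vₓ) = arctan(2/4) = 26.57°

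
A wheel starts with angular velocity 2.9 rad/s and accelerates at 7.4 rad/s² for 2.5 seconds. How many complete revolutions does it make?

θ = ω₀t + ½αt² = 2.9×2.5 + ½×7.4×2.5² = 30.375 rad
Total revolutions = θ/(2π) = 30.375/(2π) = 4.83
Complete revolutions = ⌊4.83⌋ = 4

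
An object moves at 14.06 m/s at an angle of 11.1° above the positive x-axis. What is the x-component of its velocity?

vₓ = v cos(θ) = 14.06 × cos(11.1°) = 13.8 m/s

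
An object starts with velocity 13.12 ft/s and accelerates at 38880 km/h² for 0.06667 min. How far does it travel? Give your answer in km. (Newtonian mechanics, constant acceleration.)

v₀ = 13.12 ft/s × 0.3048 = 3.99898 m/s
a = 38880 km/h² × 7.716049382716049e-05 = 3.0 m/s²
t = 0.06667 min × 60.0 = 4.0002 s
d = v₀ × t + ½ × a × t² = 3.99898 × 4.0002 + 0.5 × 3.0 × 4.0002² = 39.9991 m
d = 39.9991 m / 1000.0 = 0.04 km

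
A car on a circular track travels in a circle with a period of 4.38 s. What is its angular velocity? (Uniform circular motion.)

ω = 2π/T = 2π/4.38 = 1.4345 rad/s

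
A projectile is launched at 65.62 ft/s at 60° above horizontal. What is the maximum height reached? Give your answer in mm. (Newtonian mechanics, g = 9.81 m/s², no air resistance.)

v₀ = 65.62 ft/s × 0.3048 = 20.001 m/s
H = v₀² × sin²(θ) / (2g) = 20.001² × sin(60°)² / (2 × 9.81) = 400.04 × 0.75 / 19.62 = 15.292 m
H = 15.292 m / 0.001 = 15290 mm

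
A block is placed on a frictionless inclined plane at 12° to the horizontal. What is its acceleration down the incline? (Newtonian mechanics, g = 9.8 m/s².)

a = g sin(θ) = 9.8 × sin(12°) = 9.8 × 0.2079 = 2.04 m/s²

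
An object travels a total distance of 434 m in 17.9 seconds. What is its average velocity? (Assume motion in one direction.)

v_avg = Δd / Δt = 434 / 17.9 = 24.25 m/s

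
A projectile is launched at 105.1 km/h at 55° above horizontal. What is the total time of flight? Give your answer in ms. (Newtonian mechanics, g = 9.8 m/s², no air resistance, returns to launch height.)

v₀ = 105.1 km/h × 0.2777777777777778 = 29.1944 m/s
T = 2 × v₀ × sin(θ) / g = 2 × 29.1944 × sin(55°) / 9.8 = 2 × 29.1944 × 0.819152 / 9.8 = 4.88054 s
T = 4.88054 s / 0.001 = 4881 ms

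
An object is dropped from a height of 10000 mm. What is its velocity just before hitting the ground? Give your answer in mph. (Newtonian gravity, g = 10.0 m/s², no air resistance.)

h = 10000 mm × 0.001 = 10.0 m
v = √(2gh) = √(2 × 10.0 × 10.0) = 14.14214 m/s
v = 14.14214 m/s / 0.44704 = 31.64 mph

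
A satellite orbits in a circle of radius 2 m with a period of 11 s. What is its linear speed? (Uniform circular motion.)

v = 2πr/T = 2π×2/11 = 1.14 m/s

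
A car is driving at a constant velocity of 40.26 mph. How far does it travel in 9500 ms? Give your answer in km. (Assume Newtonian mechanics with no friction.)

v = 40.26 mph × 0.44704 = 17.9978 m/s
t = 9500 ms × 0.001 = 9.5 s
d = v × t = 17.9978 × 9.5 = 170.979 m
d = 170.979 m / 1000.0 = 0.171 km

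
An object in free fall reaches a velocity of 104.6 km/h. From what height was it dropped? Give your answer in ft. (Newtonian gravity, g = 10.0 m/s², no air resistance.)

v = 104.6 km/h × 0.2777777777777778 = 29.0556 m/s
h = v² / (2g) = 29.0556² / (2 × 10.0) = 42.2114 m
h = 42.2114 m / 0.3048 = 138.5 ft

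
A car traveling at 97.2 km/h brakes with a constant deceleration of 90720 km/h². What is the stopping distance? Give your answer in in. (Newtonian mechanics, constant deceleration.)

v₀ = 97.2 km/h × 0.2777777777777778 = 27.0 m/s
a = 90720 km/h² × 7.716049382716049e-05 = 7.0 m/s²
d = v₀² / (2a) = 27.0² / (2 × 7.0) = 729.0 / 14.0 = 52.0714 m
d = 52.0714 m / 0.0254 = 2050 in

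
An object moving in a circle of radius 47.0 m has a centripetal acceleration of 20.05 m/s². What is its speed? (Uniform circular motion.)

v = √(a_c × r) = √(20.05 × 47.0) = 30.7 m/s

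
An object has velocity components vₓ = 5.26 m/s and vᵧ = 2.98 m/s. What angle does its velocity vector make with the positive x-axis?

θ = arctan(vᵧ/vₓ) = arctan(2.98/5.26) = 29.53°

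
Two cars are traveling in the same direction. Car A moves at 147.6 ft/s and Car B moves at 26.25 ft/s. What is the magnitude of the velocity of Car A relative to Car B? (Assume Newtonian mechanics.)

v_rel = |v_A - v_B| = |147.6 - 26.25| = 121.35 ft/s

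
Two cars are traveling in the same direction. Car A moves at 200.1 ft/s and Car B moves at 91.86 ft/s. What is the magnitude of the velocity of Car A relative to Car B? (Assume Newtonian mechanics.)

v_rel = |v_A - v_B| = |200.1 - 91.86| = 108.24 ft/s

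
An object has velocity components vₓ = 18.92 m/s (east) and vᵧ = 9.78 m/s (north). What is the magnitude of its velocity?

|v| = √(vₓ² + vᵧ²) = √(18.92² + 9.78²) = √(453.6148) = 21.3 m/s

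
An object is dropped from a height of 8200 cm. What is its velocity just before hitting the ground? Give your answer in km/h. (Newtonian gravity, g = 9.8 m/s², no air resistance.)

h = 8200 cm × 0.01 = 82.0 m
v = √(2gh) = √(2 × 9.8 × 82.0) = 40.0899 m/s
v = 40.0899 m/s / 0.2777777777777778 = 144.3 km/h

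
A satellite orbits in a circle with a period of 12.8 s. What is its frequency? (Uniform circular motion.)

f = 1/T = 1/12.8 = 0.0781 Hz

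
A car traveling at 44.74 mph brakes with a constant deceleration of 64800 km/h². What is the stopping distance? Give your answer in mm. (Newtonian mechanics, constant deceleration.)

v₀ = 44.74 mph × 0.44704 = 20.0006 m/s
a = 64800 km/h² × 7.716049382716049e-05 = 5.0 m/s²
d = v₀² / (2a) = 20.0006² / (2 × 5.0) = 400.024 / 10.0 = 40.0024 m
d = 40.0024 m / 0.001 = 40000 mm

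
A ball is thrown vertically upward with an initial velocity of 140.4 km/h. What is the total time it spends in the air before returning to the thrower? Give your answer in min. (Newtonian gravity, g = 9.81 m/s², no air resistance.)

v₀ = 140.4 km/h × 0.2777777777777778 = 39.0 m/s
t_total = 2 × v₀ / g = 2 × 39.0 / 9.81 = 7.95107 s
t_total = 7.95107 s / 60.0 = 0.1325 min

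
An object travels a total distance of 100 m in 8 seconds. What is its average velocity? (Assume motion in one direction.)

v_avg = Δd / Δt = 100 / 8 = 12.5 m/s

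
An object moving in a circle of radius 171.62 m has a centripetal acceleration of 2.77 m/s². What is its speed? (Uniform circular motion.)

v = √(a_c × r) = √(2.77 × 171.62) = 21.8 m/s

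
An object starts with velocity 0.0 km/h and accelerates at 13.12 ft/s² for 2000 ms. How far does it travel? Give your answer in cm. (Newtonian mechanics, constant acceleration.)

v₀ = 0.0 km/h × 0.2777777777777778 = 0.0 m/s
a = 13.12 ft/s² × 0.3048 = 3.99898 m/s²
t = 2000 ms × 0.001 = 2.0 s
d = v₀ × t + ½ × a × t² = 0.0 × 2.0 + 0.5 × 3.99898 × 2.0² = 7.99796 m
d = 7.99796 m / 0.01 = 799.8 cm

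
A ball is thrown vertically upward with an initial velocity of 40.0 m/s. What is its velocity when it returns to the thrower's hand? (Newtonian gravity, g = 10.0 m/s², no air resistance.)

By conservation of energy (no air resistance), the ball returns to the throw height with the same speed as launch, but directed downward.
|v_ground| = v₀ = 40.0 m/s
v_ground = 40.0 m/s (downward)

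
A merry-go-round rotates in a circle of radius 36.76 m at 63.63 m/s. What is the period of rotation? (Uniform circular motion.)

T = 2πr/v = 2π×36.76/63.63 = 3.63 s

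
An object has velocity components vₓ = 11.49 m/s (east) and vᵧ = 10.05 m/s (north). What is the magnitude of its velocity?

|v| = √(vₓ² + vᵧ²) = √(11.49² + 10.05²) = √(233.0226) = 15.27 m/s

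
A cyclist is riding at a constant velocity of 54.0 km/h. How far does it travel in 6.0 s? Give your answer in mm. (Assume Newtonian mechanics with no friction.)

v = 54.0 km/h × 0.2777777777777778 = 15.0 m/s
d = v × t = 15.0 × 6.0 = 90.0 m
d = 90.0 m / 0.001 = 90000 mm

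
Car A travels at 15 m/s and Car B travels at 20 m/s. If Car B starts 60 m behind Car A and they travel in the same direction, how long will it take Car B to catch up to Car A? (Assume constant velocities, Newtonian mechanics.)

Relative speed: v_rel = 20 - 15 = 5 m/s
Time to catch: t = d₀/v_rel = 60/5 = 12.0 s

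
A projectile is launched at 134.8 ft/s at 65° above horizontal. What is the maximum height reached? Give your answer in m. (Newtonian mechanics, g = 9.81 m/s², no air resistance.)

v₀ = 134.8 ft/s × 0.3048 = 41.087 m/s
H = v₀² × sin²(θ) / (2g) = 41.087² × sin(65°)² / (2 × 9.81) = 1688.14 × 0.821394 / 19.62 = 70.67 m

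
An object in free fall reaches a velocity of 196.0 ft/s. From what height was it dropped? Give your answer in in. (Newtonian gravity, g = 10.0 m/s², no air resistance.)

v = 196.0 ft/s × 0.3048 = 59.7408 m/s
h = v² / (2g) = 59.7408² / (2 × 10.0) = 178.448 m
h = 178.448 m / 0.0254 = 7026 in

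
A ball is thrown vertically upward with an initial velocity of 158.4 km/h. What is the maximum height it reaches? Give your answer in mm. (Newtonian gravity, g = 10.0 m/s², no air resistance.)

v₀ = 158.4 km/h × 0.2777777777777778 = 44.0 m/s
h_max = v₀² / (2g) = 44.0² / (2 × 10.0) = 1936.0 / 20.0 = 96.8 m
h_max = 96.8 m / 0.001 = 96800 mm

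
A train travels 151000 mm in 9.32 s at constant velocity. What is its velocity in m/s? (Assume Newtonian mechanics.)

d = 151000 mm × 0.001 = 151.0 m
v = d / t = 151.0 / 9.32 = 16.2 m/s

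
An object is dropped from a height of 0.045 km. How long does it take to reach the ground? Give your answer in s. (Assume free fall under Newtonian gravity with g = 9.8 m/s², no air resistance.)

h = 0.045 km × 1000.0 = 45.0 m
t = √(2h/g) = √(2 × 45.0 / 9.8) = 3.03 s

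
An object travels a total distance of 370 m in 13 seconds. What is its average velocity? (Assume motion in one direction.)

v_avg = Δd / Δt = 370 / 13 = 28.46 m/s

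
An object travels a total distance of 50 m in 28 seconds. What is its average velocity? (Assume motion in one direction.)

v_avg = Δd / Δt = 50 / 28 = 1.79 m/s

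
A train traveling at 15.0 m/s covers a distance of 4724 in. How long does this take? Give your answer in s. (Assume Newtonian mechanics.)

d = 4724 in × 0.0254 = 119.99 m
t = d / v = 119.99 / 15.0 = 7.999 s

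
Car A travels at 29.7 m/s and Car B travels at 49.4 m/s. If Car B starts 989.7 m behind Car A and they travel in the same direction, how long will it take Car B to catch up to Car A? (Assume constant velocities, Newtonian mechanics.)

Relative speed: v_rel = 49.4 - 29.7 = 19.7 m/s
Time to catch: t = d₀/v_rel = 989.7/19.7 = 50.24 s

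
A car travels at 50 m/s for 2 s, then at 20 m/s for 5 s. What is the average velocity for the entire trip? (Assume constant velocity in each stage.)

d₁ = v₁t₁ = 50 × 2 = 100 m
d₂ = v₂t₂ = 20 × 5 = 100 m
d_total = 200 m, t_total = 7 s
v_avg = d_total/t_total = 200/7 = 28.57 m/s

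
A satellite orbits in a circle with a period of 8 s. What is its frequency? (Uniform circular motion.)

f = 1/T = 1/8 = 0.125 Hz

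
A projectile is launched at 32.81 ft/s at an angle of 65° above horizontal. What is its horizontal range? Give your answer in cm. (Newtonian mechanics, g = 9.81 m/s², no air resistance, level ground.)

v₀ = 32.81 ft/s × 0.3048 = 10.0005 m/s
R = v₀² × sin(2θ) / g = 10.0005² × sin(2 × 65°) / 9.81 = 100.01 × 0.766044 / 9.81 = 7.80959 m
R = 7.80959 m / 0.01 = 781.0 cm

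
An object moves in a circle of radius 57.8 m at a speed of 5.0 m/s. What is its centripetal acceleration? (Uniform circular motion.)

a_c = v²/r = 5.0²/57.8 = 25.0/57.8 = 0.43 m/s²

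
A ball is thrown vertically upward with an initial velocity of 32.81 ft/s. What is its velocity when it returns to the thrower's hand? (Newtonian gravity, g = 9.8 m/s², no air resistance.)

By conservation of energy (no air resistance), the ball returns to the throw height with the same speed as launch, but directed downward.
|v_ground| = v₀ = 32.81 ft/s
v_ground = 32.81 ft/s (downward)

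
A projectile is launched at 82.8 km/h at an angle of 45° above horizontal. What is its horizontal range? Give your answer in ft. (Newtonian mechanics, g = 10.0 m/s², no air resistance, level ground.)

v₀ = 82.8 km/h × 0.2777777777777778 = 23.0 m/s
R = v₀² × sin(2θ) / g = 23.0² × sin(2 × 45°) / 10.0 = 529.0 × 1.0 / 10.0 = 52.9 m
R = 52.9 m / 0.3048 = 173.6 ft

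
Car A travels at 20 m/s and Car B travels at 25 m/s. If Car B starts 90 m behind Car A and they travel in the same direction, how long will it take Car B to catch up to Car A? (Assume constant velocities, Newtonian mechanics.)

Relative speed: v_rel = 25 - 20 = 5 m/s
Time to catch: t = d₀/v_rel = 90/5 = 18.0 s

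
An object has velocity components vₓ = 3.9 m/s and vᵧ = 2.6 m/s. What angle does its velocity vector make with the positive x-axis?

θ = arctan(vᵧ/vₓ) = arctan(2.6/3.9) = 33.69°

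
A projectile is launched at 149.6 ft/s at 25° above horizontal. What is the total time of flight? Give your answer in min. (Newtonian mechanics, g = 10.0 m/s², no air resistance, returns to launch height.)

v₀ = 149.6 ft/s × 0.3048 = 45.5981 m/s
T = 2 × v₀ × sin(θ) / g = 2 × 45.5981 × sin(25°) / 10.0 = 2 × 45.5981 × 0.422618 / 10.0 = 3.85412 s
T = 3.85412 s / 60.0 = 0.06424 min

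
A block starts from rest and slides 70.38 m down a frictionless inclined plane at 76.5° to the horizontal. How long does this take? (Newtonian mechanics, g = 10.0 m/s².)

a = g sin(θ) = 10.0 × sin(76.5°) = 9.7237 m/s²
t = √(2d/a) = √(2 × 70.38 / 9.7237) = 3.8 s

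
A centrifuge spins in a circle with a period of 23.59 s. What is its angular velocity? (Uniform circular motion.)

ω = 2π/T = 2π/23.59 = 0.2663 rad/s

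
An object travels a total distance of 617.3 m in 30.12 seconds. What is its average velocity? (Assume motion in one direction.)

v_avg = Δd / Δt = 617.3 / 30.12 = 20.49 m/s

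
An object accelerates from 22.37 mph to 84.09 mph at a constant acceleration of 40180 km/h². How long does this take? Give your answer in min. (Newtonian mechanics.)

v₀ = 22.37 mph × 0.44704 = 10.0003 m/s
v = 84.09 mph × 0.44704 = 37.5916 m/s
a = 40180 km/h² × 7.716049382716049e-05 = 3.10031 m/s²
t = (v - v₀) / a = (37.5916 - 10.0003) / 3.10031 = 8.89953 s
t = 8.89953 s / 60.0 = 0.1483 min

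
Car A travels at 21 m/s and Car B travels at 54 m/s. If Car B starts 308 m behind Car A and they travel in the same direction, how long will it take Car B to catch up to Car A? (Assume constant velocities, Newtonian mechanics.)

Relative speed: v_rel = 54 - 21 = 33 m/s
Time to catch: t = d₀/v_rel = 308/33 = 9.33 s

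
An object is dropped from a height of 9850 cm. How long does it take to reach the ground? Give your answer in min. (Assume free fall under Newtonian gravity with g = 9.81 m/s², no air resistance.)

h = 9850 cm × 0.01 = 98.5 m
t = √(2h/g) = √(2 × 98.5 / 9.81) = 4.48124 s
t = 4.48124 s / 60.0 = 0.07469 min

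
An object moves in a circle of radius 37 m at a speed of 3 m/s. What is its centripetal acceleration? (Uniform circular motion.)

a_c = v²/r = 3²/37 = 9/37 = 0.24 m/s²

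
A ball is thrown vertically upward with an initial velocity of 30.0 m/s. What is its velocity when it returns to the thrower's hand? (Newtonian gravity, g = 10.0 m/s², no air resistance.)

By conservation of energy (no air resistance), the ball returns to the throw height with the same speed as launch, but directed downward.
|v_ground| = v₀ = 30.0 m/s
v_ground = 30.0 m/s (downward)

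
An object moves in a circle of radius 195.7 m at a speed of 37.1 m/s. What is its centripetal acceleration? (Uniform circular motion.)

a_c = v²/r = 37.1²/195.7 = 1376.41/195.7 = 7.03 m/s²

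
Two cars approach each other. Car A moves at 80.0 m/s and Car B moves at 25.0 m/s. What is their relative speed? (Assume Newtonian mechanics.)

v_rel = v_A + v_B = 80.0 + 25.0 = 105.0 m/s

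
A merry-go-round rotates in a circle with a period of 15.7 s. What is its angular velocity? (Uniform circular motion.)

ω = 2π/T = 2π/15.7 = 0.4002 rad/s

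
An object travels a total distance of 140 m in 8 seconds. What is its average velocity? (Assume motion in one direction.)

v_avg = Δd / Δt = 140 / 8 = 17.5 m/s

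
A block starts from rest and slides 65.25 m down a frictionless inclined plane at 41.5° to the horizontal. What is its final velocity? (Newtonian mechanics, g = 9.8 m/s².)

a = g sin(θ) = 9.8 × sin(41.5°) = 6.4937 m/s²
v = √(2ad) = √(2 × 6.4937 × 65.25) = 29.11 m/s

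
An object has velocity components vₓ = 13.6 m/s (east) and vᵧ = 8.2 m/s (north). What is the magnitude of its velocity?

|v| = √(vₓ² + vᵧ²) = √(13.6² + 8.2²) = √(252.2) = 15.88 m/s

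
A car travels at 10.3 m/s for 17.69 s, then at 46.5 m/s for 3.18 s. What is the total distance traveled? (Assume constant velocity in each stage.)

d₁ = v₁t₁ = 10.3 × 17.69 = 182.207 m
d₂ = v₂t₂ = 46.5 × 3.18 = 147.87 m
d_total = 182.207 + 147.87 = 330.08 m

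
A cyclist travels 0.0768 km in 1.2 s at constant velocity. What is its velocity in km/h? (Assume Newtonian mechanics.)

d = 0.0768 km × 1000.0 = 76.8 m
v = d / t = 76.8 / 1.2 = 64.0 m/s
v = 64.0 m/s / 0.2777777777777778 = 230.4 km/h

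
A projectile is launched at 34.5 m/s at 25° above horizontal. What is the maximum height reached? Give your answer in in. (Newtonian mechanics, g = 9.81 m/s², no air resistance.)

H = v₀² × sin²(θ) / (2g) = 34.5² × sin(25°)² / (2 × 9.81) = 1190.25 × 0.178606 / 19.62 = 10.8352 m
H = 10.8352 m / 0.0254 = 426.6 in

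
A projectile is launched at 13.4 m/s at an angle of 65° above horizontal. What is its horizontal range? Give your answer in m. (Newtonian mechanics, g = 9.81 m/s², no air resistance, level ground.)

R = v₀² × sin(2θ) / g = 13.4² × sin(2 × 65°) / 9.81 = 179.56 × 0.766044 / 9.81 = 14.02 m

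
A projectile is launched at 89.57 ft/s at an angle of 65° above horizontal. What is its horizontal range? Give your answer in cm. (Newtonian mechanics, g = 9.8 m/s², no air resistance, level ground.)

v₀ = 89.57 ft/s × 0.3048 = 27.3009 m/s
R = v₀² × sin(2θ) / g = 27.3009² × sin(2 × 65°) / 9.8 = 745.339 × 0.766044 / 9.8 = 58.2615 m
R = 58.2615 m / 0.01 = 5826 cm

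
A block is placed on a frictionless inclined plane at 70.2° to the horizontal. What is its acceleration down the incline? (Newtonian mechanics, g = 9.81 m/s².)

a = g sin(θ) = 9.81 × sin(70.2°) = 9.81 × 0.9409 = 9.23 m/s²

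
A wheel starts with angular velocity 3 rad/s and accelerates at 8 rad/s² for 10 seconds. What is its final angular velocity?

ω = ω₀ + αt = 3 + 8 × 10 = 83 rad/s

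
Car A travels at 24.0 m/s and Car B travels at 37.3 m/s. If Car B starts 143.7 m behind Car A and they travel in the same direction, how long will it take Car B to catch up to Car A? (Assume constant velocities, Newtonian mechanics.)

Relative speed: v_rel = 37.3 - 24.0 = 13.3 m/s
Time to catch: t = d₀/v_rel = 143.7/13.3 = 10.8 s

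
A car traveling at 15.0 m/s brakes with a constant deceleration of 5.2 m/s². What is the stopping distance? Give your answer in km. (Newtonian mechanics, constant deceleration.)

d = v₀² / (2a) = 15.0² / (2 × 5.2) = 225.0 / 10.4 = 21.6346 m
d = 21.6346 m / 1000.0 = 0.02163 km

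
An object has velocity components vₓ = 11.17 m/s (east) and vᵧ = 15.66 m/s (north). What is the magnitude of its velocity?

|v| = √(vₓ² + vᵧ²) = √(11.17² + 15.66²) = √(370.0045) = 19.24 m/s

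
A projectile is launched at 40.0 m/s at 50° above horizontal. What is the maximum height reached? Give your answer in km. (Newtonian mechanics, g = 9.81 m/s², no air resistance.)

H = v₀² × sin²(θ) / (2g) = 40.0² × sin(50°)² / (2 × 9.81) = 1600.0 × 0.586824 / 19.62 = 47.8552 m
H = 47.8552 m / 1000.0 = 0.04786 km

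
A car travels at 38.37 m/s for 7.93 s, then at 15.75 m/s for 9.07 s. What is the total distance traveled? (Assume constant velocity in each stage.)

d₁ = v₁t₁ = 38.37 × 7.93 = 304.2741 m
d₂ = v₂t₂ = 15.75 × 9.07 = 142.8525 m
d_total = 304.2741 + 142.8525 = 447.13 m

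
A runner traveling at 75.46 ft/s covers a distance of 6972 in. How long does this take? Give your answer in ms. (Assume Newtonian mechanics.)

d = 6972 in × 0.0254 = 177.089 m
v = 75.46 ft/s × 0.3048 = 23.0002 m/s
t = d / v = 177.089 / 23.0002 = 7.69945 s
t = 7.69945 s / 0.001 = 7699 ms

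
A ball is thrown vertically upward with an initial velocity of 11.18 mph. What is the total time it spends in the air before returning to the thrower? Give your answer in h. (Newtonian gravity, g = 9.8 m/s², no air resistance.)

v₀ = 11.18 mph × 0.44704 = 4.99791 m/s
t_total = 2 × v₀ / g = 2 × 4.99791 / 9.8 = 1.01998 s
t_total = 1.01998 s / 3600.0 = 0.0002833 h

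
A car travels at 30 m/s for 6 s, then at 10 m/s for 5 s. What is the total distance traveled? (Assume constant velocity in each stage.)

d₁ = v₁t₁ = 30 × 6 = 180 m
d₂ = v₂t₂ = 10 × 5 = 50 m
d_total = 180 + 50 = 230 m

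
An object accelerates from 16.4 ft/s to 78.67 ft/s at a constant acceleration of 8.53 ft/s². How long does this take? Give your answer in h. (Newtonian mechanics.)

v₀ = 16.4 ft/s × 0.3048 = 4.99872 m/s
v = 78.67 ft/s × 0.3048 = 23.9786 m/s
a = 8.53 ft/s² × 0.3048 = 2.59994 m/s²
t = (v - v₀) / a = (23.9786 - 4.99872) / 2.59994 = 7.30012 s
t = 7.30012 s / 3600.0 = 0.002028 h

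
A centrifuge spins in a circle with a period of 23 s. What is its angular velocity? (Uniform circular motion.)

ω = 2π/T = 2π/23 = 0.2732 rad/s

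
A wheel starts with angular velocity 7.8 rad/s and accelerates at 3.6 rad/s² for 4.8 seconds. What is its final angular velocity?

ω = ω₀ + αt = 7.8 + 3.6 × 4.8 = 25.08 rad/s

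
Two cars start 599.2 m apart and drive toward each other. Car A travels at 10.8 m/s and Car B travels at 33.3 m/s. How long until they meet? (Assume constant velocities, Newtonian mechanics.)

Combined speed: v_combined = 10.8 + 33.3 = 44.1 m/s
Time to meet: t = d/v_combined = 599.2/44.1 = 13.59 s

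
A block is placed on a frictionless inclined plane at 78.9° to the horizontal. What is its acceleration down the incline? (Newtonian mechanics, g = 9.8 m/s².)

a = g sin(θ) = 9.8 × sin(78.9°) = 9.8 × 0.9813 = 9.62 m/s²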